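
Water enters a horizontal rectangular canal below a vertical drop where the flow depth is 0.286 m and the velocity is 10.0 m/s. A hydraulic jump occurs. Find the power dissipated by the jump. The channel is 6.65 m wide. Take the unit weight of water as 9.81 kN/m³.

P = 565 kW

Fr₁ = V₁/√(g·y₁) = 10.0/√(9.81×0.286) = 5.97.
Sequent-depth ratio: y₂/y₁ = ½[√(1 + 8Fr₁²) − 1] = ½[√286.1 − 1] = 7.96.
y₂ = 7.96 × 0.286 = 2.28 m.
Head loss: ΔE = (y₂ − y₁)³/(4y₁y₂) = (2.28 − 0.286)³/(4×0.286×2.28) = 7.88/2.60 = 3.03 m.
q = V₁·y₁ = 10.0 × 0.286 = 2.86 m²/s. Q = q·b = 2.86 × 6.65 = 19.0 m³/s. P = γ·Q·ΔE = 9.81 × 19.0 × 3.03 = 565 kW.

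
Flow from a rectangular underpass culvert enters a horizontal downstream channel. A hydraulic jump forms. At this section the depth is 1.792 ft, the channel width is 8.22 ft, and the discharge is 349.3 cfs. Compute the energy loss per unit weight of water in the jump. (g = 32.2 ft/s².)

ΔE = 2.896 ft

q = Q/b = 349.3/8.22 = 42.49 ft²/s; V₁ = q/y₁ = 23.71 ft/s. Fr₁ = V₁/√(g·y₁) = 3.122.
Conjugate-depth relation: y₂/y₁ = ½[√(1 + 8Fr₁²) − 1] = ½[√78.960 − 1] = 3.943.
y₂ = 3.943 × 1.792 = 7.066 ft.
V₂ = q/y₂ = 42.49/7.066 = 6.014 ft/s. E₁ = y₁ + V₁²/2g = 10.52 ft; E₂ = y₂ + V₂²/2g = 7.627 ft. ΔE = E₁ − E₂ = 2.896 ft.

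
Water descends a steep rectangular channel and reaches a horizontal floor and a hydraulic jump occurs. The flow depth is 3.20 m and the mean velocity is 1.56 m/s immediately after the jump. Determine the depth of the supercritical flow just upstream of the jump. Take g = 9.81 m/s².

y₁ = 0.437 m

Fr₂ = V₂/√(g·y₂) = 1.56/√(9.81×3.20) = 0.278.
From the momentum equation (using Fr₂), y₁/y₂ = ½[√(1 + 8Fr₂²) − 1] = ½[√1.620 − 1] = 0.136.
y₁ = 0.136 × 3.20 = 0.437 m.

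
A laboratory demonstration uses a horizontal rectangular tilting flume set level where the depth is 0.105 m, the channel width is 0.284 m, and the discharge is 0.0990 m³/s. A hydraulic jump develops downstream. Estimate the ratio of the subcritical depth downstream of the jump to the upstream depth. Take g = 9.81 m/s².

q = Q/b = 0.0990/0.284 = 0.349 m²/s; V₁ = q/y₁ = 3.32 m/s. Fr₁ = V₁/√(g·y₁) = 3.27.
Sequent-depth ratio: y₂/y₁ = ½[√(1 + 8Fr₁²) − 1] = ½[√86.60 − 1] = 4.15.

y₂/y₁ = 4.15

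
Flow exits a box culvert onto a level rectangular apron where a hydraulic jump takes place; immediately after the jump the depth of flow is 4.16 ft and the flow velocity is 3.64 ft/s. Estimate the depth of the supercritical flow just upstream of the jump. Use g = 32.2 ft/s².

y₁ = 0.704 ft

Fr₂ = V₂/√(g·y₂) = 3.64/√(32.2×4.16) = 0.315.
Since the conjugate-depth ratio holds either way, y₁/y₂ = ½[√(1 + 8Fr₂²) − 1] = ½[√1.791 − 1] = 0.169.
y₁ = 0.169 × 4.16 = 0.704 ft.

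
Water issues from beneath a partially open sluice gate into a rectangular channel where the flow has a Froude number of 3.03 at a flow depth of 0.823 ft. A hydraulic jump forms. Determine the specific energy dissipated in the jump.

ΔE = 1.20 ft

Fr₁ = 3.03 (given).
From the momentum equation for a rectangular channel, y₂/y₁ = ½[√(1 + 8Fr₁²) − 1] = ½[√74.45 − 1] = 3.81.
y₂ = 3.81 × 0.823 = 3.14 ft.
Head loss: ΔE = (y₂ − y₁)³/(4y₁y₂) = (3.14 − 0.823)³/(4×0.823×3.14) = 12.4/10.3 = 1.20 ft.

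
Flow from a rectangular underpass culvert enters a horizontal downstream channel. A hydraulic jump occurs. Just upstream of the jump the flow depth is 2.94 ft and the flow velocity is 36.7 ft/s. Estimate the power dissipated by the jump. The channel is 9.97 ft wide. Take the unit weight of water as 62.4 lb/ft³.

Fr₁ = V₁/√(g·y₁) = 36.7/√(32.2×2.94) = 3.77.
Sequent-depth ratio: y₂/y₁ = ½[√(1 + 8Fr₁²) − 1] = ½[√114.8 − 1] = 4.86.
y₂ = 4.86 × 2.94 = 14.3 ft.
Head loss: ΔE = (y₂ − y₁)³/(4y₁y₂) = (14.3 − 2.94)³/(4×2.94×14.3) = 1459/168 = 8.69 ft.
q = V₁·y₁ = 36.7 × 2.94 = 108 ft²/s. Q = q·b = 108 × 9.97 = 1076 cfs. P = γ·Q·ΔE/550 = 62.4 × 1076 × 8.69 / 550 = 1060 hp.

P = 1060 hp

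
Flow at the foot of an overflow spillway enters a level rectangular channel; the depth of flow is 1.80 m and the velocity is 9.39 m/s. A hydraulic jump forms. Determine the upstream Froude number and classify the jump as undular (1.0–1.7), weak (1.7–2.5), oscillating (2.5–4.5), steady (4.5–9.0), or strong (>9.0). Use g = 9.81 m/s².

Fr₁ = V₁/√(g·y₁) = 9.39/√(9.81×1.80) = 2.23.
Fr₁ = 2.23 lies in the weak range.

Fr₁ = 2.23; weak jump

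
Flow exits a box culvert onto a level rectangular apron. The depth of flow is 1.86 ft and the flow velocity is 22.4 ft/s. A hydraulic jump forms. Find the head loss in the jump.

Fr₁ = V₁/√(g·y₁) = 22.4/√(32.2×1.86) = 2.89.
Sequent-depth ratio: y₂/y₁ = ½[√(1 + 8Fr₁²) − 1] = ½[√68.02 − 1] = 3.62.
y₂ = 3.62 × 1.86 = 6.74 ft.
q = V₁·y₁ = 22.4 × 1.86 = 41.7 ft²/s. V₂ = q/y₂ = 41.7/6.74 = 6.18 ft/s. E₁ = y₁ + V₁²/2g = 9.65 ft; E₂ = y₂ + V₂²/2g = 7.33 ft. ΔE = E₁ − E₂ = 2.32 ft.

ΔE = 2.32 ft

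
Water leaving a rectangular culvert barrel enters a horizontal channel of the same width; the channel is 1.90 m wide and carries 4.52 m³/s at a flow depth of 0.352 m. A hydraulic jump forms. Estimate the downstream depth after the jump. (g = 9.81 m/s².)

q = Q/b = 4.52/1.90 = 2.38 m²/s; V₁ = q/y₁ = 6.76 m/s. Fr₁ = V₁/√(g·y₁) = 3.64.
Conjugate-depth relation: y₂/y₁ = ½[√(1 + 8Fr₁²) − 1] = ½[√106.8 − 1] = 4.67.
y₂ = 4.67 × 0.352 = 1.64 m.

y₂ = 1.64 m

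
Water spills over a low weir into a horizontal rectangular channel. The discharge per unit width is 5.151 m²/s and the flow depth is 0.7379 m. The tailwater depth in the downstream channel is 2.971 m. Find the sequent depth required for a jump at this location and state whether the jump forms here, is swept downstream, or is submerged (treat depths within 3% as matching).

V₁ = q/y₁ = 5.151/0.7379 = 6.981 m/s. Fr₁ = V₁/√(g·y₁) = 6.981/√(9.81×0.7379) = 2.595.
From the momentum equation for a rectangular channel, y₂/y₁ = ½[√(1 + 8Fr₁²) − 1] = ½[√54.853 − 1] = 3.203.
y₂ = 3.203 × 0.7379 = 2.364 m.
Tailwater y_tw = 2.971 m: y_tw > y₂, so the jump is submerged.

y₂ = 2.364 m; the jump is submerged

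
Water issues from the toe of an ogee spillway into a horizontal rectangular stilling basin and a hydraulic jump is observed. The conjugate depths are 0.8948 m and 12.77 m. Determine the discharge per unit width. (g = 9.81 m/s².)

For a rectangular channel the momentum equation gives q² = ½·g·y₁·y₂·(y₁ + y₂) = ½×9.81×0.8948×12.77×13.66 = 765.9.
q = √765.9 = 27.67 m²/s.

q = 27.67 m²/s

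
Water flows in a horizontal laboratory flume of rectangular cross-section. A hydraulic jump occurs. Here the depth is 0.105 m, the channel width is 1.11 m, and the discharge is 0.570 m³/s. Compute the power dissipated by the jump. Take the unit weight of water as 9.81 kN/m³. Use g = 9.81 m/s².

P = 3.52 kW

q = Q/b = 0.570/1.11 = 0.514 m²/s; V₁ = q/y₁ = 4.89 m/s. Fr₁ = V₁/√(g·y₁) = 4.82.
By Bélanger, y₂/y₁ = ½[√(1 + 8Fr₁²) − 1] = ½[√186.8 − 1] = 6.33.
y₂ = 6.33 × 0.105 = 0.665 m.
Head loss: ΔE = (y₂ − y₁)³/(4y₁y₂) = (0.665 − 0.105)³/(4×0.105×0.665) = 0.176/0.279 = 0.629 m.
P = γ·Q·ΔE = 9.81 × 0.570 × 0.629 = 3.52 kW.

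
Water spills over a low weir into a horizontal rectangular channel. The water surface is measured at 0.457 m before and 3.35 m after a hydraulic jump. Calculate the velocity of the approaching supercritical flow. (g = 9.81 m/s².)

For a rectangular channel the momentum equation gives q² = ½·g·y₁·y₂·(y₁ + y₂) = ½×9.81×0.457×3.35×3.81 = 28.6.
q = √28.6 = 5.35 m²/s.
V₁ = q/y₁ = 5.35/0.457 = 11.7 m/s.

V₁ = 11.7 m/s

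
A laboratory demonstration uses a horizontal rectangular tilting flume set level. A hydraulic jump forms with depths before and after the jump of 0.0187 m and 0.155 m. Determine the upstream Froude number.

For a rectangular channel the momentum equation gives q² = ½·g·y₁·y₂·(y₁ + y₂) = ½×9.81×0.0187×0.155×0.174 = 0.00247.
q = √0.00247 = 0.0497 m²/s.
V₁ = q/y₁ = 2.66 m/s; Fr₁ = V₁/√(g·y₁) = 6.20.

Fr₁ = 6.20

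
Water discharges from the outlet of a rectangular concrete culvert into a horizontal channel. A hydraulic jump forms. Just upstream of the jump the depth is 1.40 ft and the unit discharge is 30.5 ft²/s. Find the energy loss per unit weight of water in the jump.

V₁ = q/y₁ = 30.5/1.40 = 21.8 ft/s. Fr₁ = V₁/√(g·y₁) = 21.8/√(32.2×1.40) = 3.24.
Sequent-depth ratio: y₂/y₁ = ½[√(1 + 8Fr₁²) − 1] = ½[√85.23 − 1] = 4.12.
y₂ = 4.12 × 1.40 = 5.76 ft.
V₂ = q/y₂ = 30.5/5.76 = 5.29 ft/s. E₁ = y₁ + V₁²/2g = 8.77 ft; E₂ = y₂ + V₂²/2g = 6.20 ft. ΔE = E₁ − E₂ = 2.57 ft.

ΔE = 2.57 ft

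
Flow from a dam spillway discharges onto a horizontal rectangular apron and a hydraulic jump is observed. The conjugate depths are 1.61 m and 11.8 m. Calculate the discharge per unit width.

q = 35.3 m²/s

For a rectangular channel the momentum equation gives q² = ½·g·y₁·y₂·(y₁ + y₂) = ½×9.81×1.61×11.8×13.4 = 1250.
q = √1250 = 35.3 m²/s.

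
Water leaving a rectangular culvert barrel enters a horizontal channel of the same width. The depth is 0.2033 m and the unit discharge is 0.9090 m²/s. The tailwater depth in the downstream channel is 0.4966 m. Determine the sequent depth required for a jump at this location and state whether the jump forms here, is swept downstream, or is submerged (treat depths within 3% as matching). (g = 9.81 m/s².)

V₁ = q/y₁ = 0.9090/0.2033 = 4.471 m/s. Fr₁ = V₁/√(g·y₁) = 4.471/√(9.81×0.2033) = 3.166.
By Bélanger, y₂/y₁ = ½[√(1 + 8Fr₁²) − 1] = ½[√81.193 − 1] = 4.005.
y₂ = 4.005 × 0.2033 = 0.8143 m.
Tailwater y_tw = 0.4966 m: y_tw < y₂, so the jump is swept downstream.

y₂ = 0.8143 m; the jump is swept downstream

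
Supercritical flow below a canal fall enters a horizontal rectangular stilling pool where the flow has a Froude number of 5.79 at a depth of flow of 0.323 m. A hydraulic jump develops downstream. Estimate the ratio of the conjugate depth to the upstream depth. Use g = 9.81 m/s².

y₂/y₁ = 7.70

Fr₁ = 5.79 (given).
By Bélanger, y₂/y₁ = ½[√(1 + 8Fr₁²) − 1] = ½[√269.2 − 1] = 7.70.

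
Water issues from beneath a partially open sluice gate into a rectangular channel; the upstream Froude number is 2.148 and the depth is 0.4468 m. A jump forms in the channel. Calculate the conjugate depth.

Fr₁ = 2.148 (given).
Sequent-depth ratio: y₂/y₁ = ½[√(1 + 8Fr₁²) − 1] = ½[√37.911 − 1] = 2.579.
y₂ = 2.579 × 0.4468 = 1.152 m.

y₂ = 1.152 m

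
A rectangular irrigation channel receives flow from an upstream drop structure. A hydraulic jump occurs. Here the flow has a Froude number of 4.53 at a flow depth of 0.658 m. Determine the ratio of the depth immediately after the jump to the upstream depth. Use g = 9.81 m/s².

Fr₁ = 4.53 (given).
By Bélanger, y₂/y₁ = ½[√(1 + 8Fr₁²) − 1] = ½[√165.2 − 1] = 5.93.

y₂/y₁ = 5.93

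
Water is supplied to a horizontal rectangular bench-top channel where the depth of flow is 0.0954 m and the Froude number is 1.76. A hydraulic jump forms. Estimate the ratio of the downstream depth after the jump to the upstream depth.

Fr₁ = 1.76 (given).
From the momentum equation for a rectangular channel, y₂/y₁ = ½[√(1 + 8Fr₁²) − 1] = ½[√25.78 − 1] = 2.04.

y₂/y₁ = 2.04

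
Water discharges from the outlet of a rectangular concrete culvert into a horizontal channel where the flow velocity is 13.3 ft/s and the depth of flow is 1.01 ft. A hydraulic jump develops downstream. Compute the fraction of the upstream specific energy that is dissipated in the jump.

Fr₁ = V₁/√(g·y₁) = 13.3/√(32.2×1.01) = 2.33.
Sequent-depth ratio: y₂/y₁ = ½[√(1 + 8Fr₁²) − 1] = ½[√44.51 − 1] = 2.84.
y₂ = 2.84 × 1.01 = 2.86 ft.
E₁ = y₁ + V₁²/2g = 3.76 ft. ΔE = (y₂ − y₁)³/(4y₁y₂) = 0.551 ft. ΔE/E₁ = 0.551/3.76 = 0.147.

ΔE/E₁ = 0.147 (14.7%)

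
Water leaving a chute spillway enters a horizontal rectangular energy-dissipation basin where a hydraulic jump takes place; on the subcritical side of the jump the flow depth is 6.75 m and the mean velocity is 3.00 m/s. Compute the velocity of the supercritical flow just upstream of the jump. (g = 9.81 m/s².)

Fr₂ = V₂/√(g·y₂) = 3.00/√(9.81×6.75) = 0.369.
Since the conjugate-depth ratio holds either way, y₁/y₂ = ½[√(1 + 8Fr₂²) − 1] = ½[√2.087 − 1] = 0.222.
y₁ = 0.222 × 6.75 = 1.50 m.
V₁ = q/y₁ = 20.2/1.50 = 13.5 m/s.

V₁ = 13.5 m/s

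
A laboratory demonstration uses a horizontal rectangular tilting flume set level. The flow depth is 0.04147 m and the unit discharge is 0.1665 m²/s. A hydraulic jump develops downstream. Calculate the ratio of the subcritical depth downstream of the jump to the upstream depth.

V₁ = q/y₁ = 0.1665/0.04147 = 4.015 m/s. Fr₁ = V₁/√(g·y₁) = 4.015/√(9.81×0.04147) = 6.295.
From the momentum equation for a rectangular channel, y₂/y₁ = ½[√(1 + 8Fr₁²) − 1] = ½[√317.99 − 1] = 8.416.

y₂/y₁ = 8.416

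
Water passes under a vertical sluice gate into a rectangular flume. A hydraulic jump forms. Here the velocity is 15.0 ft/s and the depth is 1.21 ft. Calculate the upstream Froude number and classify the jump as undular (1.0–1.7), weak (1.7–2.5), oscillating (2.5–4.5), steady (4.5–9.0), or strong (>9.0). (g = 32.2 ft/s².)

Fr₁ = V₁/√(g·y₁) = 15.0/√(32.2×1.21) = 2.40.
Fr₁ = 2.40 lies in the weak range.

Fr₁ = 2.40; weak jump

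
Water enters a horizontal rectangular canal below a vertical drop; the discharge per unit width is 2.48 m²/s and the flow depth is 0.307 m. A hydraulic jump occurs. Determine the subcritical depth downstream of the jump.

y₂ = 1.87 m

V₁ = q/y₁ = 2.48/0.307 = 8.08 m/s. Fr₁ = V₁/√(g·y₁) = 8.08/√(9.81×0.307) = 4.65.
Bélanger equation: y₂/y₁ = ½[√(1 + 8Fr₁²) − 1] = ½[√174.3 − 1] = 6.10.
y₂ = 6.10 × 0.307 = 1.87 m.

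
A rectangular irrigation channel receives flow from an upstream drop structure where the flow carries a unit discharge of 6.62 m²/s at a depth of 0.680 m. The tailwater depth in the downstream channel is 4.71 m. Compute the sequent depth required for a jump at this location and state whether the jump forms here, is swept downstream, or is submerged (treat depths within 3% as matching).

V₁ = q/y₁ = 6.62/0.680 = 9.74 m/s. Fr₁ = V₁/√(g·y₁) = 9.74/√(9.81×0.680) = 3.77.
Bélanger equation: y₂/y₁ = ½[√(1 + 8Fr₁²) − 1] = ½[√114.7 − 1] = 4.85.
y₂ = 4.85 × 0.680 = 3.30 m.
Tailwater y_tw = 4.71 m: y_tw > y₂, so the jump is submerged.

y₂ = 3.30 m; the jump is submerged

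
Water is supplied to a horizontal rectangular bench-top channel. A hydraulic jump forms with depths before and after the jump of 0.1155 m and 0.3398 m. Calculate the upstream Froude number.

Fr₁ = 2.408

For a rectangular channel the momentum equation gives q² = ½·g·y₁·y₂·(y₁ + y₂) = ½×9.81×0.1155×0.3398×0.4553 = 0.08765.
q = √0.08765 = 0.2961 m²/s.
V₁ = q/y₁ = 2.563 m/s; Fr₁ = V₁/√(g·y₁) = 2.408.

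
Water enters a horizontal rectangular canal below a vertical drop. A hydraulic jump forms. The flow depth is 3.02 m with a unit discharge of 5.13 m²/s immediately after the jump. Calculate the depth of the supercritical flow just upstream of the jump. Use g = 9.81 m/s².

V₂ = q/y₂ = 5.13/3.02 = 1.70 m/s; Fr₂ = V₂/√(g·y₂) = 0.312.
The Bélanger relation is symmetric: y₁/y₂ = ½[√(1 + 8Fr₂²) − 1] = ½[√1.779 − 1] = 0.167.
y₁ = 0.167 × 3.02 = 0.504 m.

y₁ = 0.504 m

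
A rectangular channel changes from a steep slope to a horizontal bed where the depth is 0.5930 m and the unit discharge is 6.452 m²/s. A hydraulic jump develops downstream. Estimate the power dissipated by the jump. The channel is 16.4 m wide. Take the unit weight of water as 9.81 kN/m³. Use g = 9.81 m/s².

V₁ = q/y₁ = 6.452/0.5930 = 10.88 m/s. Fr₁ = V₁/√(g·y₁) = 10.88/√(9.81×0.5930) = 4.511.
From the momentum equation for a rectangular channel, y₂/y₁ = ½[√(1 + 8Fr₁²) − 1] = ½[√163.80 − 1] = 5.899.
y₂ = 5.899 × 0.5930 = 3.498 m.
Head loss: ΔE = (y₂ − y₁)³/(4y₁y₂) = (3.498 − 0.5930)³/(4×0.5930×3.498) = 24.52/8.298 = 2.955 m.
Q = q·b = 6.452 × 16.4 = 105.8 m³/s. P = γ·Q·ΔE = 9.81 × 105.8 × 2.955 = 3067 kW.

P = 3067 kW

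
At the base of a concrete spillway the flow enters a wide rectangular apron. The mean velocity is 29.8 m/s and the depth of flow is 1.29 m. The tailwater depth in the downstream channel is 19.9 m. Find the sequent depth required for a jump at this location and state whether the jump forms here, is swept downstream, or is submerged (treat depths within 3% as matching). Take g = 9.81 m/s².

Fr₁ = V₁/√(g·y₁) = 29.8/√(9.81×1.29) = 8.38.
Bélanger equation: y₂/y₁ = ½[√(1 + 8Fr₁²) − 1] = ½[√562.4 − 1] = 11.4.
y₂ = 11.4 × 1.29 = 14.7 m.
Tailwater y_tw = 19.9 m: y_tw > y₂, so the jump is submerged.

y₂ = 14.7 m; the jump is submerged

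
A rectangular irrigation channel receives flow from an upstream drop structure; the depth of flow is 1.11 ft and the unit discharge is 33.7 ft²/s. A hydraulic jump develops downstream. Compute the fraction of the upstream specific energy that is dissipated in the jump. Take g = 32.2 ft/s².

ΔE/E₁ = 0.497 (49.7%)

V₁ = q/y₁ = 33.7/1.11 = 30.4 ft/s. Fr₁ = V₁/√(g·y₁) = 30.4/√(32.2×1.11) = 5.08.
Bélanger equation: y₂/y₁ = ½[√(1 + 8Fr₁²) − 1] = ½[√207.3 − 1] = 6.70.
y₂ = 6.70 × 1.11 = 7.44 ft.
E₁ = y₁ + V₁²/2g = 15.4 ft. ΔE = (y₂ − y₁)³/(4y₁y₂) = 7.67 ft. ΔE/E₁ = 7.67/15.4 = 0.497.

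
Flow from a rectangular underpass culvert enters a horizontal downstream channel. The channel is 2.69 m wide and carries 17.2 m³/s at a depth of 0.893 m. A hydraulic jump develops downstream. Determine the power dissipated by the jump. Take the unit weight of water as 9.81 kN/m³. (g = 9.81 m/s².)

P = 95.5 kW

q = Q/b = 17.2/2.69 = 6.39 m²/s; V₁ = q/y₁ = 7.16 m/s. Fr₁ = V₁/√(g·y₁) = 2.42.
Sequent-depth ratio: y₂/y₁ = ½[√(1 + 8Fr₁²) − 1] = ½[√47.82 − 1] = 2.96.
y₂ = 2.96 × 0.893 = 2.64 m.
V₂ = q/y₂ = 6.39/2.64 = 2.42 m/s. E₁ = y₁ + V₁²/2g = 3.51 m; E₂ = y₂ + V₂²/2g = 2.94 m. ΔE = E₁ − E₂ = 0.566 m.
P = γ·Q·ΔE = 9.81 × 17.2 × 0.566 = 95.5 kW.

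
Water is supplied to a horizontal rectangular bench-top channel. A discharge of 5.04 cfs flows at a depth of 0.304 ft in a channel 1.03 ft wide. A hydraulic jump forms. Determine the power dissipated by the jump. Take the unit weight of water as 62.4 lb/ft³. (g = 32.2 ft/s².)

P = 1.24 hp

q = Q/b = 5.04/1.03 = 4.89 ft²/s; V₁ = q/y₁ = 16.1 ft/s. Fr₁ = V₁/√(g·y₁) = 5.14.
Bélanger equation: y₂/y₁ = ½[√(1 + 8Fr₁²) − 1] = ½[√212.7 − 1] = 6.79.
y₂ = 6.79 × 0.304 = 2.07 ft.
V₂ = q/y₂ = 4.89/2.07 = 2.37 ft/s. E₁ = y₁ + V₁²/2g = 4.33 ft; E₂ = y₂ + V₂²/2g = 2.15 ft. ΔE = E₁ − E₂ = 2.17 ft.
P = γ·Q·ΔE/550 = 62.4 × 5.04 × 2.17 / 550 = 1.24 hp.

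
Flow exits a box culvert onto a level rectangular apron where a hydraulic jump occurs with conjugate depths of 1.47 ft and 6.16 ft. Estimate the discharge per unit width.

q = 33.4 ft²/s

For a rectangular channel the momentum equation gives q² = ½·g·y₁·y₂·(y₁ + y₂) = ½×32.2×1.47×6.16×7.63 = 1112.
q = √1112 = 33.4 ft²/s.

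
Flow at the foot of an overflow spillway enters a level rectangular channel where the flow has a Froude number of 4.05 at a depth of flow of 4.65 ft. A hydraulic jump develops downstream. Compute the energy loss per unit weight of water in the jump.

ΔE = 17.0 ft

Fr₁ = 4.05 (given).
Bélanger equation: y₂/y₁ = ½[√(1 + 8Fr₁²) − 1] = ½[√132.2 − 1] = 5.25.
y₂ = 5.25 × 4.65 = 24.4 ft.
V₁ = Fr₁·√(g·y₁) = 4.05×√(32.2×4.65) = 49.6 ft/s; q = V₁·y₁ = 230 ft²/s. V₂ = q/y₂ = 230/24.4 = 9.44 ft/s. E₁ = y₁ + V₁²/2g = 42.8 ft; E₂ = y₂ + V₂²/2g = 25.8 ft. ΔE = E₁ − E₂ = 17.0 ft.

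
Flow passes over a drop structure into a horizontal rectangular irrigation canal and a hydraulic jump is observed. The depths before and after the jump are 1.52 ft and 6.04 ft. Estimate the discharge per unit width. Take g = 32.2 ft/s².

q = 33.4 ft²/s

For a rectangular channel the momentum equation gives q² = ½·g·y₁·y₂·(y₁ + y₂) = ½×32.2×1.52×6.04×7.56 = 1117.
q = √1117 = 33.4 ft²/s.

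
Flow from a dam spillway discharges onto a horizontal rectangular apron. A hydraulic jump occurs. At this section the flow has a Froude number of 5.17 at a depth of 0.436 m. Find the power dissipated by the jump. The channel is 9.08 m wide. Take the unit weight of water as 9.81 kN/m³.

Fr₁ = 5.17 (given).
By Bélanger, y₂/y₁ = ½[√(1 + 8Fr₁²) − 1] = ½[√214.8 − 1] = 6.83.
y₂ = 6.83 × 0.436 = 2.98 m.
Head loss: ΔE = (y₂ − y₁)³/(4y₁y₂) = (2.98 − 0.436)³/(4×0.436×2.98) = 16.4/5.19 = 3.16 m.
V₁ = Fr₁·√(g·y₁) = 5.17×√(9.81×0.436) = 10.7 m/s; q = V₁·y₁ = 4.66 m²/s. Q = q·b = 4.66 × 9.08 = 42.3 m³/s. P = γ·Q·ΔE = 9.81 × 42.3 × 3.16 = 1312 kW.

P = 1312 kW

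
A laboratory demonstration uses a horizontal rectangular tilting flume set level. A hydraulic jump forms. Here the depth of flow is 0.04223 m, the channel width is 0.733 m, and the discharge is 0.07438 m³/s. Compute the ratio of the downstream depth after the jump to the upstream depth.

q = Q/b = 0.07438/0.733 = 0.1015 m²/s; V₁ = q/y₁ = 2.403 m/s. Fr₁ = V₁/√(g·y₁) = 3.733.
Bélanger equation: y₂/y₁ = ½[√(1 + 8Fr₁²) − 1] = ½[√112.50 − 1] = 4.803.

y₂/y₁ = 4.803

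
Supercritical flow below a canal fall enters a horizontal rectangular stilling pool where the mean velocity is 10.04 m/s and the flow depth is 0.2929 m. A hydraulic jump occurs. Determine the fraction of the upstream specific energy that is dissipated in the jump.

Fr₁ = V₁/√(g·y₁) = 10.04/√(9.81×0.2929) = 5.923.
From the momentum equation for a rectangular channel, y₂/y₁ = ½[√(1 + 8Fr₁²) − 1] = ½[√281.65 − 1] = 7.891.
y₂ = 7.891 × 0.2929 = 2.311 m.
E₁ = y₁ + V₁²/2g = 5.431 m. ΔE = (y₂ − y₁)³/(4y₁y₂) = 3.037 m. ΔE/E₁ = 3.037/5.431 = 0.559.

ΔE/E₁ = 0.559 (55.9%)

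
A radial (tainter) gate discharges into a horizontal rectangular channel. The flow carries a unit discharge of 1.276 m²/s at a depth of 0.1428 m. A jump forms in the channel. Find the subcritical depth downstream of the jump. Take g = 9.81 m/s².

y₂ = 1.455 m

V₁ = q/y₁ = 1.276/0.1428 = 8.936 m/s. Fr₁ = V₁/√(g·y₁) = 8.936/√(9.81×0.1428) = 7.550.
From the momentum equation for a rectangular channel, y₂/y₁ = ½[√(1 + 8Fr₁²) − 1] = ½[√456.97 − 1] = 10.19.
y₂ = 10.19 × 0.1428 = 1.455 m.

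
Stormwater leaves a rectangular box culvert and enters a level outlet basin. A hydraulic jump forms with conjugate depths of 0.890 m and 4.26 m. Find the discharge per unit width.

For a rectangular channel the momentum equation gives q² = ½·g·y₁·y₂·(y₁ + y₂) = ½×9.81×0.890×4.26×5.15 = 95.8.
q = √95.8 = 9.79 m²/s.

q = 9.79 m²/s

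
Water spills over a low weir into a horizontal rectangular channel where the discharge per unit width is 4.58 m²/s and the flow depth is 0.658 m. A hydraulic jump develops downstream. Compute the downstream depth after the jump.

V₁ = q/y₁ = 4.58/0.658 = 6.96 m/s. Fr₁ = V₁/√(g·y₁) = 6.96/√(9.81×0.658) = 2.74.
From the momentum equation for a rectangular channel, y₂/y₁ = ½[√(1 + 8Fr₁²) − 1] = ½[√61.04 − 1] = 3.41.
y₂ = 3.41 × 0.658 = 2.24 m.

y₂ = 2.24 m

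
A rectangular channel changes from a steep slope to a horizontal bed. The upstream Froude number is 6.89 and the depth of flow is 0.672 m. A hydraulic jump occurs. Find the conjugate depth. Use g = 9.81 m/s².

y₂ = 6.22 m

Fr₁ = 6.89 (given).
Conjugate-depth relation: y₂/y₁ = ½[√(1 + 8Fr₁²) − 1] = ½[√380.8 − 1] = 9.26.
y₂ = 9.26 × 0.672 = 6.22 m.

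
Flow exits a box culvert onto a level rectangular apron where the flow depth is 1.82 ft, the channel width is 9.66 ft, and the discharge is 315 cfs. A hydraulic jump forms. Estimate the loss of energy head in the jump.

ΔE = 1.01 ft

q = Q/b = 315/9.66 = 32.6 ft²/s; V₁ = q/y₁ = 17.9 ft/s. Fr₁ = V₁/√(g·y₁) = 2.34.
From the momentum equation for a rectangular channel, y₂/y₁ = ½[√(1 + 8Fr₁²) − 1] = ½[√44.82 − 1] = 2.85.
y₂ = 2.85 × 1.82 = 5.18 ft.
Head loss: ΔE = (y₂ − y₁)³/(4y₁y₂) = (5.18 − 1.82)³/(4×1.82×5.18) = 38.0/37.7 = 1.01 ft.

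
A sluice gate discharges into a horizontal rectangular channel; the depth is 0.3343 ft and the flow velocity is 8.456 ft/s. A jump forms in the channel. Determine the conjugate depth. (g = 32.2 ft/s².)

Fr₁ = V₁/√(g·y₁) = 8.456/√(32.2×0.3343) = 2.577.
Bélanger equation: y₂/y₁ = ½[√(1 + 8Fr₁²) − 1] = ½[√54.141 − 1] = 3.179.
y₂ = 3.179 × 0.3343 = 1.063 ft.

y₂ = 1.063 ft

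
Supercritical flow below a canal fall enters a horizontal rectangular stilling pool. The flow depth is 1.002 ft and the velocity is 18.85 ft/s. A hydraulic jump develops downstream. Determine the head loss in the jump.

Fr₁ = V₁/√(g·y₁) = 18.85/√(32.2×1.002) = 3.319.
Conjugate-depth relation: y₂/y₁ = ½[√(1 + 8Fr₁²) − 1] = ½[√89.103 − 1] = 4.220.
y₂ = 4.220 × 1.002 = 4.228 ft.
Head loss: ΔE = (y₂ − y₁)³/(4y₁y₂) = (4.228 − 1.002)³/(4×1.002×4.228) = 33.58/16.95 = 1.981 ft.

ΔE = 1.981 ft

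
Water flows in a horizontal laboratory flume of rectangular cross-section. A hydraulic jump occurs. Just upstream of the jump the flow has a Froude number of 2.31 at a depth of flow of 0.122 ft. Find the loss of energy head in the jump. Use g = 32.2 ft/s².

Fr₁ = 2.31 (given).
Bélanger equation: y₂/y₁ = ½[√(1 + 8Fr₁²) − 1] = ½[√43.69 − 1] = 2.80.
y₂ = 2.80 × 0.122 = 0.342 ft.
V₁ = Fr₁·√(g·y₁) = 2.31×√(32.2×0.122) = 4.58 ft/s; q = V₁·y₁ = 0.559 ft²/s. V₂ = q/y₂ = 0.559/0.342 = 1.63 ft/s. E₁ = y₁ + V₁²/2g = 0.448 ft; E₂ = y₂ + V₂²/2g = 0.384 ft. ΔE = E₁ − E₂ = 0.0639 ft.

ΔE = 0.0639 ft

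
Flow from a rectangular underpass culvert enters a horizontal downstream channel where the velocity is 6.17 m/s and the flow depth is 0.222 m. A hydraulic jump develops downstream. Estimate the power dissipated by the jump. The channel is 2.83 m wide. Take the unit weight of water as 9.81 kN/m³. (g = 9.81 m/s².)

Fr₁ = V₁/√(g·y₁) = 6.17/√(9.81×0.222) = 4.18.
Sequent-depth ratio: y₂/y₁ = ½[√(1 + 8Fr₁²) − 1] = ½[√140.8 − 1] = 5.43.
y₂ = 5.43 × 0.222 = 1.21 m.
Head loss: ΔE = (y₂ − y₁)³/(4y₁y₂) = (1.21 − 0.222)³/(4×0.222×1.21) = 0.954/1.07 = 0.890 m.
q = V₁·y₁ = 6.17 × 0.222 = 1.37 m²/s. Q = q·b = 1.37 × 2.83 = 3.88 m³/s. P = γ·Q·ΔE = 9.81 × 3.88 × 0.890 = 33.9 kW.

P = 33.9 kW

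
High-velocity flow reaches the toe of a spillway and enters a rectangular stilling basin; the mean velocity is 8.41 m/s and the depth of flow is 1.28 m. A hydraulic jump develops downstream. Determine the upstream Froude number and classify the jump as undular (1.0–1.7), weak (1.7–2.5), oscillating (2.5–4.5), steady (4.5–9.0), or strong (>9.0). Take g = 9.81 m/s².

Fr₁ = 2.37; weak jump

Fr₁ = V₁/√(g·y₁) = 8.41/√(9.81×1.28) = 2.37.
Fr₁ = 2.37 lies in the weak range.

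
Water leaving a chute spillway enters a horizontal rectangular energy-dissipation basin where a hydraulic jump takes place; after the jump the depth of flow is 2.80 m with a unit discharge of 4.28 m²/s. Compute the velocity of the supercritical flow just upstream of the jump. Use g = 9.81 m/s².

V₁ = 10.3 m/s

V₂ = q/y₂ = 4.28/2.80 = 1.53 m/s; Fr₂ = V₂/√(g·y₂) = 0.292.
The Bélanger relation is symmetric: y₁/y₂ = ½[√(1 + 8Fr₂²) − 1] = ½[√1.681 − 1] = 0.148.
y₁ = 0.148 × 2.80 = 0.415 m.
V₁ = q/y₁ = 4.28/0.415 = 10.3 m/s.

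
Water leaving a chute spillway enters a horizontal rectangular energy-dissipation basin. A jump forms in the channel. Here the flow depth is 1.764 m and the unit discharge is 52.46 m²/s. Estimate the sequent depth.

V₁ = q/y₁ = 52.46/1.764 = 29.74 m/s. Fr₁ = V₁/√(g·y₁) = 29.74/√(9.81×1.764) = 7.149.
Sequent-depth ratio: y₂/y₁ = ½[√(1 + 8Fr₁²) − 1] = ½[√409.87 − 1] = 9.623.
y₂ = 9.623 × 1.764 = 16.97 m.

y₂ = 16.97 m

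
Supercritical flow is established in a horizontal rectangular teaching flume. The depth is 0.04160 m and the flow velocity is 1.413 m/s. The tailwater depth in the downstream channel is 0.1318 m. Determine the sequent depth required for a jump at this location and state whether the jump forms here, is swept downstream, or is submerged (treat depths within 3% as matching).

Fr₁ = V₁/√(g·y₁) = 1.413/√(9.81×0.04160) = 2.212.
Conjugate-depth relation: y₂/y₁ = ½[√(1 + 8Fr₁²) − 1] = ½[√40.139 − 1] = 2.668.
y₂ = 2.668 × 0.04160 = 0.1110 m.
Tailwater y_tw = 0.1318 m: y_tw > y₂, so the jump is submerged.

y₂ = 0.1110 m; the jump is submerged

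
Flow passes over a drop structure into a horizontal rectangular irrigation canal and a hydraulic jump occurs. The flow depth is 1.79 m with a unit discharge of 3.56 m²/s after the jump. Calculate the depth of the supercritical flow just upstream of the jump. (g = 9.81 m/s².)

y₁ = 0.603 m

V₂ = q/y₂ = 3.56/1.79 = 1.99 m/s; Fr₂ = V₂/√(g·y₂) = 0.475.
Applying the sequent-depth relation in reverse, y₁/y₂ = ½[√(1 + 8Fr₂²) − 1] = ½[√2.802 − 1] = 0.337.
y₁ = 0.337 × 1.79 = 0.603 m.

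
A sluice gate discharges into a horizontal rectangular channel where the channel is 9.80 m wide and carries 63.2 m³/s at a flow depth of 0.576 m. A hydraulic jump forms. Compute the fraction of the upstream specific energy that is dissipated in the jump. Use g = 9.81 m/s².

ΔE/E₁ = 0.465 (46.5%)

q = Q/b = 63.2/9.80 = 6.45 m²/s; V₁ = q/y₁ = 11.2 m/s. Fr₁ = V₁/√(g·y₁) = 4.71.
Conjugate-depth relation: y₂/y₁ = ½[√(1 + 8Fr₁²) − 1] = ½[√178.5 − 1] = 6.18.
y₂ = 6.18 × 0.576 = 3.56 m.
E₁ = y₁ + V₁²/2g = 6.97 m. ΔE = (y₂ − y₁)³/(4y₁y₂) = 3.24 m. ΔE/E₁ = 3.24/6.97 = 0.465.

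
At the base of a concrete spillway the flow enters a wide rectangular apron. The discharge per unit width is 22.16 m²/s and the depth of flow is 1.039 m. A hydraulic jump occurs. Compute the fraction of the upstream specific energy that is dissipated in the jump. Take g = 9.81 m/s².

ΔE/E₁ = 0.604 (60.4%)

V₁ = q/y₁ = 22.16/1.039 = 21.33 m/s. Fr₁ = V₁/√(g·y₁) = 21.33/√(9.81×1.039) = 6.681.
Conjugate-depth relation: y₂/y₁ = ½[√(1 + 8Fr₁²) − 1] = ½[√358.04 − 1] = 8.961.
y₂ = 8.961 × 1.039 = 9.310 m.
E₁ = y₁ + V₁²/2g = 24.22 m. ΔE = (y₂ − y₁)³/(4y₁y₂) = 14.62 m. ΔE/E₁ = 14.62/24.22 = 0.604.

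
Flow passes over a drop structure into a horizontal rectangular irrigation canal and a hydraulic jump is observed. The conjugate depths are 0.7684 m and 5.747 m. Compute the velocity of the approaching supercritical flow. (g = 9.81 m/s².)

For a rectangular channel the momentum equation gives q² = ½·g·y₁·y₂·(y₁ + y₂) = ½×9.81×0.7684×5.747×6.515 = 141.1.
q = √141.1 = 11.88 m²/s.
V₁ = q/y₁ = 11.88/0.7684 = 15.46 m/s.

V₁ = 15.46 m/s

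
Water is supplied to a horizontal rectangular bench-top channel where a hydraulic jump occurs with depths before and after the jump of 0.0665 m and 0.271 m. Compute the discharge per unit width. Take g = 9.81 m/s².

For a rectangular channel the momentum equation gives q² = ½·g·y₁·y₂·(y₁ + y₂) = ½×9.81×0.0665×0.271×0.338 = 0.0298.
q = √0.0298 = 0.173 m²/s.

q = 0.173 m²/s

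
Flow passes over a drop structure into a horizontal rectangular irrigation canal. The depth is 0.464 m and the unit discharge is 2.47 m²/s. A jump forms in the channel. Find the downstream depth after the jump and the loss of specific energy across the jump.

V₁ = q/y₁ = 2.47/0.464 = 5.32 m/s. Fr₁ = V₁/√(g·y₁) = 5.32/√(9.81×0.464) = 2.50.
Conjugate-depth relation: y₂/y₁ = ½[√(1 + 8Fr₁²) − 1] = ½[√50.80 − 1] = 3.06.
y₂ = 3.06 × 0.464 = 1.42 m.
V₂ = q/y₂ = 2.47/1.42 = 1.74 m/s. E₁ = y₁ + V₁²/2g = 1.91 m; E₂ = y₂ + V₂²/2g = 1.58 m. ΔE = E₁ − E₂ = 0.333 m.

y₂ = 1.42 m; ΔE = 0.333 m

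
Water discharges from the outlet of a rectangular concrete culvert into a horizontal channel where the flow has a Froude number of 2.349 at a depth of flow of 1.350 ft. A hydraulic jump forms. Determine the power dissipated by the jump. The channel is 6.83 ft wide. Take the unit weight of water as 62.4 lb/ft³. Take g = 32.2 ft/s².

P = 12.29 hp

Fr₁ = 2.349 (given).
By Bélanger, y₂/y₁ = ½[√(1 + 8Fr₁²) − 1] = ½[√45.142 − 1] = 2.859.
y₂ = 2.859 × 1.350 = 3.860 ft.
V₁ = Fr₁·√(g·y₁) = 2.349×√(32.2×1.350) = 15.49 ft/s; q = V₁·y₁ = 20.91 ft²/s. V₂ = q/y₂ = 20.91/3.860 = 5.416 ft/s. E₁ = y₁ + V₁²/2g = 5.075 ft; E₂ = y₂ + V₂²/2g = 4.316 ft. ΔE = E₁ − E₂ = 0.7588 ft.
Q = q·b = 20.91 × 6.83 = 142.8 cfs. P = γ·Q·ΔE/550 = 62.4 × 142.8 × 0.7588 / 550 = 12.29 hp.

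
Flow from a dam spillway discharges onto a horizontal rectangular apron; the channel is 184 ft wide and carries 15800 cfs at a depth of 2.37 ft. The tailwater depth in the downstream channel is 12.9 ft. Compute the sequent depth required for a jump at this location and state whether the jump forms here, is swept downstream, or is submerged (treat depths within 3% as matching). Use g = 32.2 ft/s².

q = Q/b = 15800/184 = 85.9 ft²/s; V₁ = q/y₁ = 36.2 ft/s. Fr₁ = V₁/√(g·y₁) = 4.15.
Sequent-depth ratio: y₂/y₁ = ½[√(1 + 8Fr₁²) − 1] = ½[√138.6 − 1] = 5.39.
y₂ = 5.39 × 2.37 = 12.8 ft.
Tailwater y_tw = 12.9 ft: y_tw ≈ y₂, so the jump forms here.

y₂ = 12.8 ft; the jump forms here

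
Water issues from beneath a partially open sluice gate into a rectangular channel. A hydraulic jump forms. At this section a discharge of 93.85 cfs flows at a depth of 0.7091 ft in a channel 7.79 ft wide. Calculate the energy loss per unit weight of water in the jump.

q = Q/b = 93.85/7.79 = 12.05 ft²/s; V₁ = q/y₁ = 16.99 ft/s. Fr₁ = V₁/√(g·y₁) = 3.556.
Bélanger equation: y₂/y₁ = ½[√(1 + 8Fr₁²) − 1] = ½[√102.14 − 1] = 4.553.
y₂ = 4.553 × 0.7091 = 3.229 ft.
Head loss: ΔE = (y₂ − y₁)³/(4y₁y₂) = (3.229 − 0.7091)³/(4×0.7091×3.229) = 15.99/9.158 = 1.746 ft.

ΔE = 1.746 ft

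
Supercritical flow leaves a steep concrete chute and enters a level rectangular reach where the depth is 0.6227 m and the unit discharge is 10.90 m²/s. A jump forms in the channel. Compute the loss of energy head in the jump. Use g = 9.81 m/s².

ΔE = 10.13 m

V₁ = q/y₁ = 10.90/0.6227 = 17.50 m/s. Fr₁ = V₁/√(g·y₁) = 17.50/√(9.81×0.6227) = 7.082.
Bélanger equation: y₂/y₁ = ½[√(1 + 8Fr₁²) − 1] = ½[√402.27 − 1] = 9.528.
y₂ = 9.528 × 0.6227 = 5.933 m.
Head loss: ΔE = (y₂ − y₁)³/(4y₁y₂) = (5.933 − 0.6227)³/(4×0.6227×5.933) = 149.8/14.78 = 10.13 m.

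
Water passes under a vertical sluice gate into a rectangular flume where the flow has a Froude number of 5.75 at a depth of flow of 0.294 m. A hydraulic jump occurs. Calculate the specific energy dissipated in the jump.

ΔE = 2.82 m

Fr₁ = 5.75 (given).
By Bélanger, y₂/y₁ = ½[√(1 + 8Fr₁²) − 1] = ½[√265.5 − 1] = 7.65.
y₂ = 7.65 × 0.294 = 2.25 m.
Head loss: ΔE = (y₂ − y₁)³/(4y₁y₂) = (2.25 − 0.294)³/(4×0.294×2.25) = 7.46/2.64 = 2.82 m.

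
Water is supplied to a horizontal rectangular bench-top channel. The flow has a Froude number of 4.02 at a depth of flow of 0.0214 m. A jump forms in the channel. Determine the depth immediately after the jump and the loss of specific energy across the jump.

Fr₁ = 4.02 (given).
From the momentum equation for a rectangular channel, y₂/y₁ = ½[√(1 + 8Fr₁²) − 1] = ½[√130.3 − 1] = 5.21.
y₂ = 5.21 × 0.0214 = 0.111 m.
V₁ = Fr₁·√(g·y₁) = 4.02×√(9.81×0.0214) = 1.84 m/s; q = V₁·y₁ = 0.0394 m²/s. V₂ = q/y₂ = 0.0394/0.111 = 0.354 m/s. E₁ = y₁ + V₁²/2g = 0.194 m; E₂ = y₂ + V₂²/2g = 0.118 m. ΔE = E₁ − E₂ = 0.0765 m.

y₂ = 0.111 m; ΔE = 0.0765 m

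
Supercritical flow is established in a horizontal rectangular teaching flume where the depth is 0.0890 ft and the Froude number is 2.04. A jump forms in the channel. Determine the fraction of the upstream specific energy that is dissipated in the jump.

ΔE/E₁ = 0.0973 (9.73%)

Fr₁ = 2.04 (given).
Bélanger equation: y₂/y₁ = ½[√(1 + 8Fr₁²) − 1] = ½[√34.29 − 1] = 2.43.
y₂ = 2.43 × 0.0890 = 0.216 ft.
E₁ = y₁(1 + Fr₁²/2) = 0.0890×(1 + 2.04²/2) = 0.274 ft. ΔE = (y₂ − y₁)³/(4y₁y₂) = 0.0267 ft. ΔE/E₁ = 0.0267/0.274 = 0.0973.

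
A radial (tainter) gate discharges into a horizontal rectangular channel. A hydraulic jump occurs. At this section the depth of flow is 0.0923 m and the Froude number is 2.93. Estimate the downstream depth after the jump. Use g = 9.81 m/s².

y₂ = 0.339 m

Fr₁ = 2.93 (given).
Bélanger equation: y₂/y₁ = ½[√(1 + 8Fr₁²) − 1] = ½[√69.68 − 1] = 3.67.
y₂ = 3.67 × 0.0923 = 0.339 m.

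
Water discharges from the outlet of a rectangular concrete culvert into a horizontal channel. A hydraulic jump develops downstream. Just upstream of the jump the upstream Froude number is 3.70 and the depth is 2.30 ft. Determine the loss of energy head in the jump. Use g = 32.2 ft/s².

Fr₁ = 3.70 (given).
From the momentum equation for a rectangular channel, y₂/y₁ = ½[√(1 + 8Fr₁²) − 1] = ½[√110.5 − 1] = 4.76.
y₂ = 4.76 × 2.30 = 10.9 ft.
V₁ = Fr₁·√(g·y₁) = 3.70×√(32.2×2.30) = 31.8 ft/s; q = V₁·y₁ = 73.2 ft²/s. V₂ = q/y₂ = 73.2/10.9 = 6.69 ft/s. E₁ = y₁ + V₁²/2g = 18.0 ft; E₂ = y₂ + V₂²/2g = 11.6 ft. ΔE = E₁ − E₂ = 6.41 ft.

ΔE = 6.41 ft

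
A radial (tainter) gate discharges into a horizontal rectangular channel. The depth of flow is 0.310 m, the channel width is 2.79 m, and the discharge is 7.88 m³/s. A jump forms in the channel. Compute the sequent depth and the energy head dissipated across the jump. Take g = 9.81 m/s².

q = Q/b = 7.88/2.79 = 2.82 m²/s; V₁ = q/y₁ = 9.11 m/s. Fr₁ = V₁/√(g·y₁) = 5.22.
Conjugate-depth relation: y₂/y₁ = ½[√(1 + 8Fr₁²) − 1] = ½[√219.4 − 1] = 6.91.
y₂ = 6.91 × 0.310 = 2.14 m.
V₂ = q/y₂ = 2.82/2.14 = 1.32 m/s. E₁ = y₁ + V₁²/2g = 4.54 m; E₂ = y₂ + V₂²/2g = 2.23 m. ΔE = E₁ − E₂ = 2.31 m.

y₂ = 2.14 m; ΔE = 2.31 m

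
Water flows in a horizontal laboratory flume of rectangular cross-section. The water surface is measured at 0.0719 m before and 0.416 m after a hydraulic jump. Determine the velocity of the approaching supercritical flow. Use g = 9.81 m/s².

For a rectangular channel the momentum equation gives q² = ½·g·y₁·y₂·(y₁ + y₂) = ½×9.81×0.0719×0.416×0.488 = 0.0716.
q = √0.0716 = 0.268 m²/s.
V₁ = q/y₁ = 0.268/0.0719 = 3.72 m/s.

V₁ = 3.72 m/s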